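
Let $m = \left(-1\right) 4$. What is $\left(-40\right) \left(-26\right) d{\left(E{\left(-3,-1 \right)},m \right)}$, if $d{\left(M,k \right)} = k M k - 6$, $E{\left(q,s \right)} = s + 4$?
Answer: $43680$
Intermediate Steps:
$m = -4$
$E{\left(q,s \right)} = 4 + s$
$d{\left(M,k \right)} = -6 + M k^{2}$ ($d{\left(M,k \right)} = M k k - 6 = M k^{2} - 6 = -6 + M k^{2}$)
$\left(-40\right) \left(-26\right) d{\left(E{\left(-3,-1 \right)},m \right)} = \left(-40\right) \left(-26\right) \left(-6 + \left(4 - 1\right) \left(-4\right)^{2}\right) = 1040 \left(-6 + 3 \cdot 16\right) = 1040 \left(-6 + 48\right) = 1040 \cdot 42 = 43680$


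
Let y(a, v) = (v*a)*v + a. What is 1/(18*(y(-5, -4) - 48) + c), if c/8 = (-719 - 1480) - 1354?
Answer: -1/30818 ≈ -3.2449e-5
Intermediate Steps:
y(a, v) = a + a*v² (y(a, v) = (a*v)*v + a = a*v² + a = a + a*v²)
c = -28424 (c = 8*((-719 - 1480) - 1354) = 8*(-2199 - 1354) = 8*(-3553) = -28424)
1/(18*(y(-5, -4) - 48) + c) = 1/(18*(-5*(1 + (-4)²) - 48) - 28424) = 1/(18*(-5*(1 + 16) - 48) - 28424) = 1/(18*(-5*17 - 48) - 28424) = 1/(18*(-85 - 48) - 28424) = 1/(18*(-133) - 28424) = 1/(-2394 - 28424) = 1/(-30818) = -1/30818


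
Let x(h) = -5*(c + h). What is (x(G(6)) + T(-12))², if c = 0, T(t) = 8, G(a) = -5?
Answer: 1089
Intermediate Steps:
x(h) = -5*h (x(h) = -5*(0 + h) = -5*h)
(x(G(6)) + T(-12))² = (-5*(-5) + 8)² = (25 + 8)² = 33² = 1089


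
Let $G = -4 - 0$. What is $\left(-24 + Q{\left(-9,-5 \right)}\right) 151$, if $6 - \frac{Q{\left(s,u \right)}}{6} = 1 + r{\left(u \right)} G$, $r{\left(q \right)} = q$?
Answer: $-17214$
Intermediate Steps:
$G = -4$ ($G = -4 + 0 = -4$)
$Q{\left(s,u \right)} = 30 + 24 u$ ($Q{\left(s,u \right)} = 36 - 6 \left(1 + u \left(-4\right)\right) = 36 - 6 \left(1 - 4 u\right) = 36 + \left(-6 + 24 u\right) = 30 + 24 u$)
$\left(-24 + Q{\left(-9,-5 \right)}\right) 151 = \left(-24 + \left(30 + 24 \left(-5\right)\right)\right) 151 = \left(-24 + \left(30 - 120\right)\right) 151 = \left(-24 - 90\right) 151 = \left(-114\right) 151 = -17214$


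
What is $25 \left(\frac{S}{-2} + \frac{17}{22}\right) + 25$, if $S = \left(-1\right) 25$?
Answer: $\frac{3925}{11} \approx 356.82$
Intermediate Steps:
$S = -25$
$25 \left(\frac{S}{-2} + \frac{17}{22}\right) + 25 = 25 \left(- \frac{25}{-2} + \frac{17}{22}\right) + 25 = 25 \left(\left(-25\right) \left(- \frac{1}{2}\right) + 17 \cdot \frac{1}{22}\right) + 25 = 25 \left(\frac{25}{2} + \frac{17}{22}\right) + 25 = 25 \cdot \frac{146}{11} + 25 = \frac{3650}{11} + 25 = \frac{3925}{11}$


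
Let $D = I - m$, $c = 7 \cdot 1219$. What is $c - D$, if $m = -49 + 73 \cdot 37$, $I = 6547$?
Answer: $4638$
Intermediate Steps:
$c = 8533$
$m = 2652$ ($m = -49 + 2701 = 2652$)
$D = 3895$ ($D = 6547 - 2652 = 3895$)
$c - D = 8533 - 3895 = 4638$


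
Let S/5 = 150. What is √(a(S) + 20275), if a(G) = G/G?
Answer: 2*√5069 ≈ 142.39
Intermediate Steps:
S = 750 (S = 5*150 = 750)
a(G) = 1
√(a(S) + 20275) = √(1 + 20275) = √20276 = 2*√5069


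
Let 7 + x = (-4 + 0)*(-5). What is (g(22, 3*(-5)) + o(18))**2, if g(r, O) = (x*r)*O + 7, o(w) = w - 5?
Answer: 18232900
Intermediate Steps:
x = 13 (x = -7 + (-4 + 0)*(-5) = -7 - 4*(-5) = -7 + 20 = 13)
o(w) = -5 + w
g(r, O) = 7 + 13*O*r (g(r, O) = (13*r)*O + 7 = 13*O*r + 7 = 7 + 13*O*r)
(g(22, 3*(-5)) + o(18))**2 = ((7 + 13*(3*(-5))*22) + (-5 + 18))**2 = ((7 + 13*(-15)*22) + 13)**2 = ((7 - 4290) + 13)**2 = (-4283 + 13)**2 = (-4270)**2 = 18232900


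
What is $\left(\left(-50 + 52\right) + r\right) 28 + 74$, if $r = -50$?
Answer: $-1270$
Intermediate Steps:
$\left(\left(-50 + 52\right) + r\right) 28 + 74 = \left(\left(-50 + 52\right) - 50\right) 28 + 74 = \left(2 - 50\right) 28 + 74 = \left(-48\right) 28 + 74 = -1344 + 74 = -1270$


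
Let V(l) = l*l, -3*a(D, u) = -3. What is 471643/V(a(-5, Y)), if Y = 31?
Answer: 471643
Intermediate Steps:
a(D, u) = 1 (a(D, u) = -⅓*(-3) = 1)
V(l) = l²
471643/V(a(-5, Y)) = 471643/(1²) = 471643/1 = 471643*1 = 471643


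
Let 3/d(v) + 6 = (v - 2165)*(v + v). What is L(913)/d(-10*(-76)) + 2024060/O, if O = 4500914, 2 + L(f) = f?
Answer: -4378347505903072/6751371 ≈ -6.4851e+8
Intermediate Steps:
L(f) = -2 + f
d(v) = 3/(-6 + 2*v*(-2165 + v)) (d(v) = 3/(-6 + (v - 2165)*(v + v)) = 3/(-6 + (-2165 + v)*(2*v)) = 3/(-6 + 2*v*(-2165 + v)))
L(913)/d(-10*(-76)) + 2024060/O = (-2 + 913)/((3/(2*(-3 + (-10*(-76))**2 - (-21650)*(-76))))) + 2024060/4500914 = 911/((3/(2*(-3 + 760**2 - 2165*760)))) + 2024060*(1/4500914) = 911/((3/(2*(-3 + 577600 - 1645400)))) + 1012030/2250457 = 911/(((3/2)/(-1067803))) + 1012030/2250457 = 911/(((3/2)*(-1/1067803))) + 1012030/2250457 = 911/(-3/2135606) + 1012030/2250457 = 911*(-2135606/3) + 1012030/2250457 = -1945537066/3 + 1012030/2250457 = -4378347505903072/6751371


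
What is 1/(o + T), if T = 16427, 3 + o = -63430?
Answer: -1/47006 ≈ -2.1274e-5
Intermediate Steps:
o = -63433 (o = -3 - 63430 = -63433)
1/(o + T) = 1/(-63433 + 16427) = 1/(-47006) = -1/47006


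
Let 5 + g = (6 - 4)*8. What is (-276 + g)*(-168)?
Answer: 44520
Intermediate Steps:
g = 11 (g = -5 + (6 - 4)*8 = -5 + 2*8 = -5 + 16 = 11)
(-276 + g)*(-168) = (-276 + 11)*(-168) = -265*(-168) = 44520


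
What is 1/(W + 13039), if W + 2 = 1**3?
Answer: 1/13038 ≈ 7.6699e-5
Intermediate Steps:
W = -1 (W = -2 + 1**3 = -2 + 1 = -1)
1/(W + 13039) = 1/(-1 + 13039) = 1/13038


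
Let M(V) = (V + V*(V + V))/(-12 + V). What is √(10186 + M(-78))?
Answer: √90465/3 ≈ 100.26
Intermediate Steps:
M(V) = (V + 2*V²)/(-12 + V) (M(V) = (V + V*(2*V))/(-12 + V) = (V + 2*V²)/(-12 + V))
√(10186 + M(-78)) = √(10186 - 78*(1 + 2*(-78))/(-12 - 78)) = √(10186 - 78*(1 - 156)/(-90)) = √(10186 - 78*(-1/90)*(-155)) = √(10186 - 403/3) = √(30155/3) = √90465/3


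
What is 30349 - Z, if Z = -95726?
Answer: 126075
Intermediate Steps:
30349 - Z = 30349 - 1*(-95726) = 30349 + 95726 = 126075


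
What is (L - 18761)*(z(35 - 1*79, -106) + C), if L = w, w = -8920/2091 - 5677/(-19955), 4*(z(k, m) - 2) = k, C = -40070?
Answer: 2413945319124934/3209685 ≈ 7.5208e+8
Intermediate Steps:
z(k, m) = 2 + k/4
w = -166127993/41725905 (w = -8920*1/2091 - 5677*(-1/19955) = -8920/2091 + 5677/19955 = -166127993/41725905 ≈ -3.9814)
L = -166127993/41725905 ≈ -3.9814
(L - 18761)*(z(35 - 1*79, -106) + C) = (-166127993/41725905 - 18761)*((2 + (35 - 1*79)/4) - 40070) = -782985831698*((2 + (35 - 79)/4) - 40070)/41725905 = -782985831698*((2 + (¼)*(-44)) - 40070)/41725905 = -782985831698*((2 - 11) - 40070)/41725905 = -782985831698*(-9 - 40070)/41725905 = -782985831698/41725905*(-40079) = 2413945319124934/3209685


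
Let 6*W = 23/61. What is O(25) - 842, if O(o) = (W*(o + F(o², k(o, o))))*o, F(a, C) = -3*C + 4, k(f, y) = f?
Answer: -167311/183 ≈ -914.27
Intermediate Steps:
F(a, C) = 4 - 3*C
W = 23/366 (W = (23/61)/6 = (23*(1/61))/6 = (⅙)*(23/61) = 23/366 ≈ 0.062842)
O(o) = o*(46/183 - 23*o/183) (O(o) = (23*(o + (4 - 3*o))/366)*o = (23*(4 - 2*o)/366)*o = (46/183 - 23*o/183)*o = o*(46/183 - 23*o/183))
O(25) - 842 = (23/183)*25*(2 - 1*25) - 842 = (23/183)*25*(2 - 25) - 842 = (23/183)*25*(-23) - 842 = -13225/183 - 842 = -167311/183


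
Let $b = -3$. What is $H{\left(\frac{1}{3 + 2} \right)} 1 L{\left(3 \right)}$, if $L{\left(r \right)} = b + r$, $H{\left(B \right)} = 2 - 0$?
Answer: $0$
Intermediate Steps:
$H{\left(B \right)} = 2$ ($H{\left(B \right)} = 2 + 0 = 2$)
$L{\left(r \right)} = -3 + r$
$H{\left(\frac{1}{3 + 2} \right)} 1 L{\left(3 \right)} = 2 \cdot 1 \left(-3 + 3\right) = 2 \cdot 0 = 0$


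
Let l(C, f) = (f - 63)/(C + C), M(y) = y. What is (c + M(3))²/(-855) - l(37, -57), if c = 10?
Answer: 45047/31635 ≈ 1.4240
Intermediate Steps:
l(C, f) = (-63 + f)/(2*C) (l(C, f) = (-63 + f)/((2*C)) = (-63 + f)*(1/(2*C)) = (-63 + f)/(2*C))
(c + M(3))²/(-855) - l(37, -57) = (10 + 3)²/(-855) - (-63 - 57)/(2*37) = 13²*(-1/855) - (-120)/(2*37) = 169*(-1/855) - 1*(-60/37) = -169/855 + 60/37 = 45047/31635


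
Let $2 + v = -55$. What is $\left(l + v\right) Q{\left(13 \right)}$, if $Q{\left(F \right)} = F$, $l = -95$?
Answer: $-1976$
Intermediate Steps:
$v = -57$ ($v = -2 - 55 = -57$)
$\left(l + v\right) Q{\left(13 \right)} = \left(-95 - 57\right) 13 = \left(-152\right) 13 = -1976$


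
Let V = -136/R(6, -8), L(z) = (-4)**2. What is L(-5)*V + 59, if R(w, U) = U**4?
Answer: 1871/32 ≈ 58.469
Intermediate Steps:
L(z) = 16
V = -17/512 (V = -136/((-8)**4) = -136/4096 = -136*1/4096 = -17/512 ≈ -0.033203)
L(-5)*V + 59 = 16*(-17/512) + 59 = -17/32 + 59 = 1871/32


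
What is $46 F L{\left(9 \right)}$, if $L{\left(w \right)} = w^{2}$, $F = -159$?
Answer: $-592434$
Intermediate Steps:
$46 F L{\left(9 \right)} = 46 \left(-159\right) 9^{2} = \left(-7314\right) 81 = -592434$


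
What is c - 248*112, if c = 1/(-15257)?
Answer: -423778433/15257 ≈ -27776.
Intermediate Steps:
c = -1/15257 ≈ -6.5544e-5
c - 248*112 = -1/15257 - 248*112 = -1/15257 - 1*27776 = -1/15257 - 27776 = -423778433/15257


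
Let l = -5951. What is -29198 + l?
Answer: -35149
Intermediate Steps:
-29198 + l = -29198 - 5951 = -35149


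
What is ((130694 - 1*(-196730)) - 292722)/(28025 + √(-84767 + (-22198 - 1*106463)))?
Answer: 972523550/785614053 - 69404*I*√53357/785614053 ≈ 1.2379 - 0.020407*I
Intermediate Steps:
((130694 - 1*(-196730)) - 292722)/(28025 + √(-84767 + (-22198 - 1*106463))) = ((130694 + 196730) - 292722)/(28025 + √(-84767 + (-22198 - 106463))) = (327424 - 292722)/(28025 + √(-84767 - 128661)) = 34702/(28025 + √(-213428)) = 34702/(28025 + 2*I*√53357)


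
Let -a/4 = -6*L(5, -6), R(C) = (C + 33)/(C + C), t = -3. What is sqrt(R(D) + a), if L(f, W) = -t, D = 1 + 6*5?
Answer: 2*sqrt(17546)/31 ≈ 8.5459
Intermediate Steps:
D = 31 (D = 1 + 30 = 31)
R(C) = (33 + C)/(2*C) (R(C) = (33 + C)/((2*C)) = (33 + C)*(1/(2*C)) = (33 + C)/(2*C))
L(f, W) = 3 (L(f, W) = -1*(-3) = 3)
a = 72 (a = -(-24)*3 = -4*(-18) = 72)
sqrt(R(D) + a) = sqrt((1/2)*(33 + 31)/31 + 72) = sqrt((1/2)*(1/31)*64 + 72) = sqrt(32/31 + 72) = sqrt(2264/31) = 2*sqrt(17546)/31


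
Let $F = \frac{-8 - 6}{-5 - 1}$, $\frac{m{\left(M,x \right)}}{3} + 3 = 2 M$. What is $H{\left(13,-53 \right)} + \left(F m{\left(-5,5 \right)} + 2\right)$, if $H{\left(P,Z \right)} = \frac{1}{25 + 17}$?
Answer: $- \frac{3737}{42} \approx -88.976$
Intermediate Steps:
$m{\left(M,x \right)} = -9 + 6 M$ ($m{\left(M,x \right)} = -9 + 3 \cdot 2 M = -9 + 6 M$)
$F = \frac{7}{3}$ ($F = - \frac{14}{-6} = \left(-14\right) \left(- \frac{1}{6}\right) = \frac{7}{3} \approx 2.3333$)
$H{\left(P,Z \right)} = \frac{1}{42}$
$H{\left(13,-53 \right)} + \left(F m{\left(-5,5 \right)} + 2\right) = \frac{1}{42} + \left(\frac{7 \left(-9 + 6 \left(-5\right)\right)}{3} + 2\right) = \frac{1}{42} + \left(\frac{7 \left(-9 - 30\right)}{3} + 2\right) = \frac{1}{42} + \left(\frac{7}{3} \left(-39\right) + 2\right) = \frac{1}{42} + \left(-91 + 2\right) = \frac{1}{42} - 89 = - \frac{3737}{42}$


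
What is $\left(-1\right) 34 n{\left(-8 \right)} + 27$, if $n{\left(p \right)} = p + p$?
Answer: $571$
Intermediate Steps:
$n{\left(p \right)} = 2 p$
$\left(-1\right) 34 n{\left(-8 \right)} + 27 = \left(-1\right) 34 \cdot 2 \left(-8\right) + 27 = \left(-34\right) \left(-16\right) + 27 = 544 + 27 = 571$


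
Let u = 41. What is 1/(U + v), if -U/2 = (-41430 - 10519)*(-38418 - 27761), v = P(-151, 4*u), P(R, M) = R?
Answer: -1/6875865893 ≈ -1.4544e-10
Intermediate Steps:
v = -151
U = -6875865742 (U = -2*(-41430 - 10519)*(-38418 - 27761) = -(-103898)*(-66179) = -2*3437932871 = -6875865742)
1/(U + v) = 1/(-6875865742 - 151) = 1/(-6875865893) = -1/6875865893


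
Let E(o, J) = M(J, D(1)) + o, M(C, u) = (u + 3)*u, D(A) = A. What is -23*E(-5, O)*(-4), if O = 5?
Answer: -92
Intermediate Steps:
M(C, u) = u*(3 + u) (M(C, u) = (3 + u)*u = u*(3 + u))
E(o, J) = 4 + o (E(o, J) = 1*(3 + 1) + o = 1*4 + o = 4 + o)
-23*E(-5, O)*(-4) = -23*(4 - 5)*(-4) = -23*(-1)*(-4) = 23*(-4) = -92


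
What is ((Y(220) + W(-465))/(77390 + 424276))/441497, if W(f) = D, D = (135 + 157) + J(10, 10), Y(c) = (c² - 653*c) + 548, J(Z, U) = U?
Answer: -15735/36914005667 ≈ -4.2626e-7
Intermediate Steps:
Y(c) = 548 + c² - 653*c
D = 302 (D = (135 + 157) + 10 = 292 + 10 = 302)
W(f) = 302
((Y(220) + W(-465))/(77390 + 424276))/441497 = (((548 + 220² - 653*220) + 302)/(77390 + 424276))/441497 = (((548 + 48400 - 143660) + 302)/501666)*(1/441497) = ((-94712 + 302)*(1/501666))*(1/441497) = -94410*1/501666*(1/441497) = -15735/83611*1/441497 = -15735/36914005667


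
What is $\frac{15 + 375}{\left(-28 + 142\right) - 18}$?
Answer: $\frac{65}{16} \approx 4.0625$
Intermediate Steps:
$\frac{15 + 375}{\left(-28 + 142\right) - 18} = \frac{390}{114 - 18} = \frac{390}{96} = 390 \cdot \frac{1}{96} = \frac{65}{16}$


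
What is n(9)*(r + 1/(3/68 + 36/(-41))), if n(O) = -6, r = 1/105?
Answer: 38722/5425 ≈ 7.1377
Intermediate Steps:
r = 1/105 ≈ 0.0095238
n(9)*(r + 1/(3/68 + 36/(-41))) = -6*(1/105 + 1/(3/68 + 36/(-41))) = -6*(1/105 + 1/(3*(1/68) + 36*(-1/41))) = -6*(1/105 + 1/(3/68 - 36/41)) = -6*(1/105 + 1/(-2325/2788)) = -6*(1/105 - 2788/2325) = -6*(-19361/16275) = 38722/5425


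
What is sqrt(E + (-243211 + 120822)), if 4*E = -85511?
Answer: I*sqrt(575067)/2 ≈ 379.17*I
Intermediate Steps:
E = -85511/4 (E = (1/4)*(-85511) = -85511/4 ≈ -21378.)
sqrt(E + (-243211 + 120822)) = sqrt(-85511/4 + (-243211 + 120822)) = sqrt(-85511/4 - 122389) = sqrt(-575067/4) = I*sqrt(575067)/2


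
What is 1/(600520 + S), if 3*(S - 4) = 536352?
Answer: 1/779308 ≈ 1.2832e-6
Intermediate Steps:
S = 178788 (S = 4 + (⅓)*536352 = 4 + 178784 = 178788)
1/(600520 + S) = 1/(600520 + 178788) = 1/779308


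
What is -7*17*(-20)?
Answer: 2380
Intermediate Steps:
-7*17*(-20) = -119*(-20) = 2380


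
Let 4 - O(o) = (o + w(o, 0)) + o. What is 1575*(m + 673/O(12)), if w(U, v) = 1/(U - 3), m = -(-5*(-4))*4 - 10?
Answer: -35196525/181 ≈ -1.9446e+5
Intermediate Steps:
m = -90 (m = -20*4 - 10 = -1*80 - 10 = -80 - 10 = -90)
w(U, v) = 1/(-3 + U)
O(o) = 4 - 1/(-3 + o) - 2*o (O(o) = 4 - ((o + 1/(-3 + o)) + o) = 4 - (1/(-3 + o) + 2*o) = 4 + (-1/(-3 + o) - 2*o) = 4 - 1/(-3 + o) - 2*o)
1575*(m + 673/O(12)) = 1575*(-90 + 673/(((-1 + 2*(-3 + 12)*(2 - 1*12))/(-3 + 12)))) = 1575*(-90 + 673/(((-1 + 2*9*(2 - 12))/9))) = 1575*(-90 + 673/(((-1 + 2*9*(-10))/9))) = 1575*(-90 + 673/(((-1 - 180)/9))) = 1575*(-90 + 673/(((⅑)*(-181)))) = 1575*(-90 + 673/(-181/9)) = 1575*(-90 + 673*(-9/181)) = 1575*(-90 - 6057/181) = 1575*(-22347/181) = -35196525/181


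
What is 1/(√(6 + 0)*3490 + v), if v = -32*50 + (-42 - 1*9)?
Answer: 1651/70354799 + 3490*√6/70354799 ≈ 0.00014498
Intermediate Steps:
v = -1651 (v = -1600 + (-42 - 9) = -1600 - 51 = -1651)
1/(√(6 + 0)*3490 + v) = 1/(√(6 + 0)*3490 - 1651) = 1/(√6*3490 - 1651) = 1/(3490*√6 - 1651) = 1/(-1651 + 3490*√6)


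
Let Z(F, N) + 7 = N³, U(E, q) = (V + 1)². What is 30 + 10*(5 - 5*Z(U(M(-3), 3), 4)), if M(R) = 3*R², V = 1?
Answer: -2770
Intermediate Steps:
U(E, q) = 4 (U(E, q) = (1 + 1)² = 2² = 4)
Z(F, N) = -7 + N³
30 + 10*(5 - 5*Z(U(M(-3), 3), 4)) = 30 + 10*(5 - 5*(-7 + 4³)) = 30 + 10*(5 - 5*(-7 + 64)) = 30 + 10*(5 - 5*57) = 30 + 10*(5 - 285) = 30 + 10*(-280) = 30 - 2800 = -2770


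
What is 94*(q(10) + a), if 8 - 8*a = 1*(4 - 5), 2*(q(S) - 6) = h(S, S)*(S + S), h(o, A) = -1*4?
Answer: -12361/4 ≈ -3090.3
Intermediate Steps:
h(o, A) = -4
q(S) = 6 - 4*S (q(S) = 6 + (-4*(S + S))/2 = 6 + (-8*S)/2 = 6 - 4*S)
a = 9/8 (a = 1 - (4 - 5)/8 = 1 - (-1)/8 = 1 - ⅛*(-1) = 1 + ⅛ = 9/8 ≈ 1.1250)
94*(q(10) + a) = 94*((6 - 4*10) + 9/8) = 94*((6 - 40) + 9/8) = 94*(-34 + 9/8) = 94*(-263/8) = -12361/4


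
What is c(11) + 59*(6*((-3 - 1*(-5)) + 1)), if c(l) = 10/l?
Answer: 11692/11 ≈ 1062.9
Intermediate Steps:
c(11) + 59*(6*((-3 - 1*(-5)) + 1)) = 10/11 + 59*(6*((-3 - 1*(-5)) + 1)) = 10*(1/11) + 59*(6*((-3 + 5) + 1)) = 10/11 + 59*(6*(2 + 1)) = 10/11 + 59*(6*3) = 10/11 + 59*18 = 10/11 + 1062 = 11692/11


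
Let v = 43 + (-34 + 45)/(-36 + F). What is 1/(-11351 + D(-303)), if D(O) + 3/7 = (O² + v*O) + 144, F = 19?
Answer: 119/8064467 ≈ 1.4756e-5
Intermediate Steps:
v = 720/17 (v = 43 + (-34 + 45)/(-36 + 19) = 43 + 11/(-17) = 43 + 11*(-1/17) = 43 - 11/17 = 720/17 ≈ 42.353)
D(O) = 1005/7 + O² + 720*O/17 (D(O) = -3/7 + ((O² + 720*O/17) + 144) = -3/7 + (144 + O² + 720*O/17) = 1005/7 + O² + 720*O/17)
1/(-11351 + D(-303)) = 1/(-11351 + (1005/7 + (-303)² + (720/17)*(-303))) = 1/(-11351 + (1005/7 + 91809 - 218160/17)) = 1/(-11351 + 9415236/119) = 1/(8064467/119) = 119/8064467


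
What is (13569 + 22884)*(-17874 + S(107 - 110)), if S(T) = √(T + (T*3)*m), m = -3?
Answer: -651560922 + 72906*√6 ≈ -6.5138e+8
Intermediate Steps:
S(T) = 2*√2*√(-T) (S(T) = √(T + (T*3)*(-3)) = √(T + (3*T)*(-3)) = √(T - 9*T) = √(-8*T) = 2*√2*√(-T))
(13569 + 22884)*(-17874 + S(107 - 110)) = (13569 + 22884)*(-17874 + 2*√2*√(-(107 - 110))) = 36453*(-17874 + 2*√2*√(-1*(-3))) = 36453*(-17874 + 2*√2*√3) = 36453*(-17874 + 2*√6) = -651560922 + 72906*√6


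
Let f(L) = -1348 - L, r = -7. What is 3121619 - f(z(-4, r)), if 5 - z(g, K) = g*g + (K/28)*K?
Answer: 12491817/4 ≈ 3.1230e+6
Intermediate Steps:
z(g, K) = 5 - g² - K²/28 (z(g, K) = 5 - (g*g + (K/28)*K) = 5 - (g² + (K*(1/28))*K) = 5 - (g² + (K/28)*K) = 5 - (g² + K²/28) = 5 + (-g² - K²/28) = 5 - g² - K²/28)
3121619 - f(z(-4, r)) = 3121619 - (-1348 - (5 - 1*(-4)² - 1/28*(-7)²)) = 3121619 - (-1348 - (5 - 1*16 - 1/28*49)) = 3121619 - (-1348 - (5 - 16 - 7/4)) = 3121619 - (-1348 - 1*(-51/4)) = 3121619 - (-1348 + 51/4) = 3121619 - 1*(-5341/4) = 3121619 + 5341/4 = 12491817/4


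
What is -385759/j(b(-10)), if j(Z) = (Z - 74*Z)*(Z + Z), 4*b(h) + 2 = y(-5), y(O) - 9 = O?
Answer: 771518/73 ≈ 10569.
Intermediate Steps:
y(O) = 9 + O
b(h) = ½ (b(h) = -½ + (9 - 5)/4 = -½ + (¼)*4 = -½ + 1 = ½)
j(Z) = -146*Z² (j(Z) = (-73*Z)*(2*Z) = -146*Z²)
-385759/j(b(-10)) = -385759/((-146*(½)²)) = -385759/((-146*¼)) = -385759/(-73/2) = -385759*(-2/73) = 771518/73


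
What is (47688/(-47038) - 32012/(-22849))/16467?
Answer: 208078672/8849129185677 ≈ 2.3514e-5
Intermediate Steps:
(47688/(-47038) - 32012/(-22849))/16467 = (47688*(-1/47038) - 32012*(-1/22849))*(1/16467) = (-23844/23519 + 32012/22849)*(1/16467) = (208078672/537385631)*(1/16467) = 208078672/8849129185677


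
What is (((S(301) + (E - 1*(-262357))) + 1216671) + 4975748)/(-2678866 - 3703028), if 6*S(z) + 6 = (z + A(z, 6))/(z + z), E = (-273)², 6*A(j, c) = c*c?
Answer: -23583846355/23051401128 ≈ -1.0231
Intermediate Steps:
A(j, c) = c²/6 (A(j, c) = (c*c)/6 = c²/6)
E = 74529
S(z) = -1 + (6 + z)/(12*z) (S(z) = -1 + ((z + (⅙)*6²)/(z + z))/6 = -1 + ((z + (⅙)*36)/((2*z)))/6 = -1 + ((z + 6)*(1/(2*z)))/6 = -1 + ((6 + z)*(1/(2*z)))/6 = -1 + ((6 + z)/(2*z))/6 = -1 + (6 + z)/(12*z))
(((S(301) + (E - 1*(-262357))) + 1216671) + 4975748)/(-2678866 - 3703028) = ((((1/12)*(6 - 11*301)/301 + (74529 - 1*(-262357))) + 1216671) + 4975748)/(-2678866 - 3703028) = ((((1/12)*(1/301)*(6 - 3311) + (74529 + 262357)) + 1216671) + 4975748)/(-6381894) = ((((1/12)*(1/301)*(-3305) + 336886) + 1216671) + 4975748)*(-1/6381894) = (((-3305/3612 + 336886) + 1216671) + 4975748)*(-1/6381894) = ((1216828927/3612 + 1216671) + 4975748)*(-1/6381894) = (5611444579/3612 + 4975748)*(-1/6381894) = (23583846355/3612)*(-1/6381894) = -23583846355/23051401128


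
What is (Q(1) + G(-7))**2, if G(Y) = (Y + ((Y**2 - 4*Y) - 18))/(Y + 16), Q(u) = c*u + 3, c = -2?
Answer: 3721/81 ≈ 45.938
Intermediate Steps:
Q(u) = 3 - 2*u (Q(u) = -2*u + 3 = 3 - 2*u)
G(Y) = (-18 + Y**2 - 3*Y)/(16 + Y) (G(Y) = (Y + (-18 + Y**2 - 4*Y))/(16 + Y) = (-18 + Y**2 - 3*Y)/(16 + Y))
(Q(1) + G(-7))**2 = ((3 - 2*1) + (-18 + (-7)**2 - 3*(-7))/(16 - 7))**2 = ((3 - 2) + (-18 + 49 + 21)/9)**2 = (1 + (1/9)*52)**2 = (1 + 52/9)**2 = (61/9)**2 = 3721/81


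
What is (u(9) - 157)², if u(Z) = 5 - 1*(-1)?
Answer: 22801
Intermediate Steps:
u(Z) = 6 (u(Z) = 5 + 1 = 6)
(u(9) - 157)² = (6 - 157)² = (-151)² = 22801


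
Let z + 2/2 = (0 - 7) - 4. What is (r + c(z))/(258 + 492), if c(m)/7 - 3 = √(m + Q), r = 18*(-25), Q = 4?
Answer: -143/250 + 7*I*√2/375 ≈ -0.572 + 0.026399*I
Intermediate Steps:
z = -12 (z = -1 + ((0 - 7) - 4) = -1 + (-7 - 4) = -1 - 11 = -12)
r = -450
c(m) = 21 + 7*√(4 + m) (c(m) = 21 + 7*√(m + 4) = 21 + 7*√(4 + m))
(r + c(z))/(258 + 492) = (-450 + (21 + 7*√(4 - 12)))/(258 + 492) = (-450 + (21 + 7*√(-8)))/750 = (-450 + (21 + 7*(2*I*√2)))*(1/750) = (-450 + (21 + 14*I*√2))*(1/750) = (-429 + 14*I*√2)*(1/750) = -143/250 + 7*I*√2/375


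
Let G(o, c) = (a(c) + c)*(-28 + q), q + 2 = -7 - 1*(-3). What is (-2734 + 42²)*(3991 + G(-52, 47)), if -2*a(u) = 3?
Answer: -2370680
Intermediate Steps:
q = -6 (q = -2 + (-7 - 1*(-3)) = -2 + (-7 + 3) = -2 - 4 = -6)
a(u) = -3/2 (a(u) = -½*3 = -3/2)
G(o, c) = 51 - 34*c (G(o, c) = (-3/2 + c)*(-28 - 6) = (-3/2 + c)*(-34) = 51 - 34*c)
(-2734 + 42²)*(3991 + G(-52, 47)) = (-2734 + 42²)*(3991 + (51 - 34*47)) = (-2734 + 1764)*(3991 + (51 - 1598)) = -970*(3991 - 1547) = -970*2444 = -2370680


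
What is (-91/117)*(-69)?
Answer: 161/3 ≈ 53.667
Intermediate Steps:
(-91/117)*(-69) = ((1/117)*(-91))*(-69) = -7/9*(-69) = 161/3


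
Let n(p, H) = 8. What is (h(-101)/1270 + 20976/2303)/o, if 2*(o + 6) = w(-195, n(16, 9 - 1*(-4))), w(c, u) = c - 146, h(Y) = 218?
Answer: -27141574/516228965 ≈ -0.052577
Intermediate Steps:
w(c, u) = -146 + c
o = -353/2 (o = -6 + (-146 - 195)/2 = -6 + (½)*(-341) = -6 - 341/2 = -353/2 ≈ -176.50)
(h(-101)/1270 + 20976/2303)/o = (218/1270 + 20976/2303)/(-353/2) = (218*(1/1270) + 20976*(1/2303))*(-2/353) = (109/635 + 20976/2303)*(-2/353) = (13570787/1462405)*(-2/353) = -27141574/516228965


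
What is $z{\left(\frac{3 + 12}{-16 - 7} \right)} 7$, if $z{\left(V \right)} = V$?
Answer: $- \frac{105}{23} \approx -4.5652$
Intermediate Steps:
$z{\left(\frac{3 + 12}{-16 - 7} \right)} 7 = \frac{3 + 12}{-16 - 7} \cdot 7 = \frac{15}{-23} \cdot 7 = 15 \left(- \frac{1}{23}\right) 7 = \left(- \frac{15}{23}\right) 7 = - \frac{105}{23}$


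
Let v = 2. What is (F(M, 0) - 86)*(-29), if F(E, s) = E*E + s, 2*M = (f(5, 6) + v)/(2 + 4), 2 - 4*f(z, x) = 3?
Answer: 5744755/2304 ≈ 2493.4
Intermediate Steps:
f(z, x) = -¼ (f(z, x) = ½ - ¼*3 = ½ - ¾ = -¼)
M = 7/48 (M = ((-¼ + 2)/(2 + 4))/2 = ((7/4)/6)/2 = ((7/4)*(⅙))/2 = (½)*(7/24) = 7/48 ≈ 0.14583)
F(E, s) = s + E² (F(E, s) = E² + s = s + E²)
(F(M, 0) - 86)*(-29) = ((0 + (7/48)²) - 86)*(-29) = ((0 + 49/2304) - 86)*(-29) = (49/2304 - 86)*(-29) = -198095/2304*(-29) = 5744755/2304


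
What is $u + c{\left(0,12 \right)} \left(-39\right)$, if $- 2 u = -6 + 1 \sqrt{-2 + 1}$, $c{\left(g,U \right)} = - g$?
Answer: $3 - \frac{i}{2} \approx 3.0 - 0.5 i$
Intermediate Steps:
$u = 3 - \frac{i}{2}$ ($u = - \frac{-6 + 1 \sqrt{-2 + 1}}{2} = - \frac{-6 + 1 \sqrt{-1}}{2} = - \frac{-6 + 1 i}{2} = - \frac{-6 + i}{2} = 3 - \frac{i}{2} \approx 3.0 - 0.5 i$)
$u + c{\left(0,12 \right)} \left(-39\right) = \left(3 - \frac{i}{2}\right) + \left(-1\right) 0 \left(-39\right) = \left(3 - \frac{i}{2}\right) + 0 \left(-39\right) = \left(3 - \frac{i}{2}\right) + 0 = 3 - \frac{i}{2}$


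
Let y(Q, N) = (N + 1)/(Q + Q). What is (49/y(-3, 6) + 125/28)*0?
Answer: 0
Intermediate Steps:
y(Q, N) = (1 + N)/(2*Q) (y(Q, N) = (1 + N)/((2*Q)) = (1 + N)*(1/(2*Q)) = (1 + N)/(2*Q))
(49/y(-3, 6) + 125/28)*0 = (49/(((1/2)*(1 + 6)/(-3))) + 125/28)*0 = (49/(((1/2)*(-1/3)*7)) + 125*(1/28))*0 = (49/(-7/6) + 125/28)*0 = (49*(-6/7) + 125/28)*0 = (-42 + 125/28)*0 = -1051/28*0 = 0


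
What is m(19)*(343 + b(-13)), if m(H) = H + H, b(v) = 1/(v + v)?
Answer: 169423/13 ≈ 13033.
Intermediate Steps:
b(v) = 1/(2*v)
m(H) = 2*H
m(19)*(343 + b(-13)) = (2*19)*(343 + (½)/(-13)) = 38*(343 + (½)*(-1/13)) = 38*(343 - 1/26) = 38*(8917/26) = 169423/13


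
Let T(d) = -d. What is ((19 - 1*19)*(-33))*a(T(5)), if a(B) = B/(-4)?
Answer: 0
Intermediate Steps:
a(B) = -B/4 (a(B) = B*(-¼) = -B/4)
((19 - 1*19)*(-33))*a(T(5)) = ((19 - 1*19)*(-33))*(-(-1)*5/4) = ((19 - 19)*(-33))*(-¼*(-5)) = (0*(-33))*(5/4) = 0*(5/4) = 0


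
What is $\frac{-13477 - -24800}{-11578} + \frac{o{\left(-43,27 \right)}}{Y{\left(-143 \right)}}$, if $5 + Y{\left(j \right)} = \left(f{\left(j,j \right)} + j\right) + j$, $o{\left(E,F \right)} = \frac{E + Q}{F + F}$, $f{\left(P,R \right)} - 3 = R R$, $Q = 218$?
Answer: $- \frac{3081314003}{3151224783} \approx -0.97781$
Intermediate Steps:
$f{\left(P,R \right)} = 3 + R^{2}$ ($f{\left(P,R \right)} = 3 + R R = 3 + R^{2}$)
$o{\left(E,F \right)} = \frac{218 + E}{2 F}$ ($o{\left(E,F \right)} = \frac{E + 218}{F + F} = \frac{218 + E}{2 F}$)
$Y{\left(j \right)} = -2 + j^{2} + 2 j$ ($Y{\left(j \right)} = -5 + \left(\left(\left(3 + j^{2}\right) + j\right) + j\right) = -5 + \left(\left(3 + j + j^{2}\right) + j\right) = -5 + \left(3 + j^{2} + 2 j\right) = -2 + j^{2} + 2 j$)
$\frac{-13477 - -24800}{-11578} + \frac{o{\left(-43,27 \right)}}{Y{\left(-143 \right)}} = \frac{-13477 - -24800}{-11578} + \frac{\frac{1}{2} \cdot \frac{1}{27} \left(218 - 43\right)}{-2 + \left(-143\right)^{2} + 2 \left(-143\right)} = \left(-13477 + 24800\right) \left(- \frac{1}{11578}\right) + \frac{\frac{1}{2} \cdot \frac{1}{27} \cdot 175}{-2 + 20449 - 286} = 11323 \left(- \frac{1}{11578}\right) + \frac{175}{54 \cdot 20161} = - \frac{11323}{11578} + \frac{175}{54} \cdot \frac{1}{20161} = - \frac{11323}{11578} + \frac{175}{1088694} = - \frac{3081314003}{3151224783}$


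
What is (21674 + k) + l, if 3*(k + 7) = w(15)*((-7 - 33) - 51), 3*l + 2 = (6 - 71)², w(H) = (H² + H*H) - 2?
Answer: 28456/3 ≈ 9485.3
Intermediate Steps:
w(H) = -2 + 2*H² (w(H) = (H² + H²) - 2 = 2*H² - 2 = -2 + 2*H²)
l = 4223/3 (l = -⅔ + (6 - 71)²/3 = -⅔ + (⅓)*(-65)² = -⅔ + (⅓)*4225 = -⅔ + 4225/3 = 4223/3 ≈ 1407.7)
k = -40789/3 (k = -7 + ((-2 + 2*15²)*((-7 - 33) - 51))/3 = -7 + ((-2 + 2*225)*(-40 - 51))/3 = -7 + ((-2 + 450)*(-91))/3 = -7 + (448*(-91))/3 = -7 + (⅓)*(-40768) = -7 - 40768/3 = -40789/3 ≈ -13596.)
(21674 + k) + l = (21674 - 40789/3) + 4223/3 = 24233/3 + 4223/3 = 28456/3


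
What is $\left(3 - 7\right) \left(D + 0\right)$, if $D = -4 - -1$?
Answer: $12$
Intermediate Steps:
$D = -3$ ($D = -4 + 1 = -3$)
$\left(3 - 7\right) \left(D + 0\right) = \left(3 - 7\right) \left(-3 + 0\right) = \left(-4\right) \left(-3\right) = 12$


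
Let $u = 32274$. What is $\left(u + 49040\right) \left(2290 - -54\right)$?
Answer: $190600016$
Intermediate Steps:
$\left(u + 49040\right) \left(2290 - -54\right) = \left(32274 + 49040\right) \left(2290 - -54\right) = 81314 \left(2290 + \left(-86 + 140\right)\right) = 81314 \left(2290 + 54\right) = 81314 \cdot 2344 = 190600016$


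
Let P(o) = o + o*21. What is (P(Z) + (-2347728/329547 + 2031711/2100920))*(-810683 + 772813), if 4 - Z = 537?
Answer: 10253657250149931107/23078396108 ≈ 4.4430e+8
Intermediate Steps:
Z = -533 (Z = 4 - 1*537 = 4 - 537 = -533)
P(o) = 22*o (P(o) = o + 21*o = 22*o)
(P(Z) + (-2347728/329547 + 2031711/2100920))*(-810683 + 772813) = (22*(-533) + (-2347728/329547 + 2031711/2100920))*(-810683 + 772813) = (-11726 + (-2347728*1/329547 + 2031711*(1/2100920)))*(-37870) = (-11726 + (-782576/109849 + 2031711/2100920))*(-37870) = (-11726 - 1420948148281/230783961080)*(-37870) = -2707593675772361/230783961080*(-37870) = 10253657250149931107/23078396108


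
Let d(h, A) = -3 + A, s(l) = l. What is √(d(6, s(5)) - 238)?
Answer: 2*I*√59 ≈ 15.362*I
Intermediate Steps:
√(d(6, s(5)) - 238) = √((-3 + 5) - 238) = √(2 - 238) = √(-236) = 2*I*√59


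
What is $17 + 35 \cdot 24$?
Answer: $857$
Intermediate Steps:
$17 + 35 \cdot 24 = 17 + 840 = 857$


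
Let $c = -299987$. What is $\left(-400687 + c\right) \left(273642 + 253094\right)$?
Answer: $-369070220064$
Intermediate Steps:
$\left(-400687 + c\right) \left(273642 + 253094\right) = \left(-400687 - 299987\right) \left(273642 + 253094\right) = \left(-700674\right) 526736 = -369070220064$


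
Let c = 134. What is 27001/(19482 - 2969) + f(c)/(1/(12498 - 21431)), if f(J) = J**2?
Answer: -2648700827323/16513 ≈ -1.6040e+8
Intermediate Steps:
27001/(19482 - 2969) + f(c)/(1/(12498 - 21431)) = 27001/(19482 - 2969) + 134**2/(1/(12498 - 21431)) = 27001/16513 + 17956/(1/(-8933)) = 27001*(1/16513) + 17956/(-1/8933) = 27001/16513 + 17956*(-8933) = 27001/16513 - 160400948 = -2648700827323/16513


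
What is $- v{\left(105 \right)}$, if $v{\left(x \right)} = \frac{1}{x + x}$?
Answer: $- \frac{1}{210} \approx -0.0047619$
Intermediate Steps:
$v{\left(x \right)} = \frac{1}{2 x}$
$- v{\left(105 \right)} = - \frac{1}{2 \cdot 105} = \left(-1\right) \frac{1}{210} = - \frac{1}{210}$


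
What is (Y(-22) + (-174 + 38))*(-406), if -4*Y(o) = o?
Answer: 52983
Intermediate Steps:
Y(o) = -o/4
(Y(-22) + (-174 + 38))*(-406) = (-1/4*(-22) + (-174 + 38))*(-406) = (11/2 - 136)*(-406) = -261/2*(-406) = 52983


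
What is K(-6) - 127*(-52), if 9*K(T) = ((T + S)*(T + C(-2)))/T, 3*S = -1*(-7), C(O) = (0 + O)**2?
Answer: 534913/81 ≈ 6603.9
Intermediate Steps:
C(O) = O**2
S = 7/3 (S = (-1*(-7))/3 = (1/3)*7 = 7/3 ≈ 2.3333)
K(T) = (4 + T)*(7/3 + T)/(9*T) (K(T) = (((T + 7/3)*(T + (-2)**2))/T)/9 = (((7/3 + T)*(T + 4))/T)/9 = (((7/3 + T)*(4 + T))/T)/9 = (((4 + T)*(7/3 + T))/T)/9 = ((4 + T)*(7/3 + T)/T)/9 = (4 + T)*(7/3 + T)/(9*T))
K(-6) - 127*(-52) = (1/27)*(28 - 6*(19 + 3*(-6)))/(-6) - 127*(-52) = (1/27)*(-1/6)*(28 - 6*(19 - 18)) + 6604 = (1/27)*(-1/6)*(28 - 6*1) + 6604 = (1/27)*(-1/6)*(28 - 6) + 6604 = (1/27)*(-1/6)*22 + 6604 = -11/81 + 6604 = 534913/81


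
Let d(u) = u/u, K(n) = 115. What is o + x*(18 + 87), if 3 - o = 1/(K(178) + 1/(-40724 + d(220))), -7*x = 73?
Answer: -5114033971/4683144 ≈ -1092.0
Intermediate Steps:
x = -73/7 (x = -⅐*73 = -73/7 ≈ -10.429)
d(u) = 1
o = 14008709/4683144 (o = 3 - 1/(115 + 1/(-40724 + 1)) = 3 - 1/(115 + 1/(-40723)) = 3 - 1/(115 - 1/40723) = 3 - 1/4683144/40723 = 3 - 1*40723/4683144 = 3 - 40723/4683144 = 14008709/4683144 ≈ 2.9913)
o + x*(18 + 87) = 14008709/4683144 - 73*(18 + 87)/7 = 14008709/4683144 - 73/7*105 = 14008709/4683144 - 1095 = -5114033971/4683144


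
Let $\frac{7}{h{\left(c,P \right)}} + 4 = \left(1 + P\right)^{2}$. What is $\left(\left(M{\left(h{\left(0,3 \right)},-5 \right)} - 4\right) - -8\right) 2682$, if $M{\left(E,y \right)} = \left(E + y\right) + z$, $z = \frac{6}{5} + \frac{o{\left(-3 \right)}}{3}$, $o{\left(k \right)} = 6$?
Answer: $\frac{74649}{10} \approx 7464.9$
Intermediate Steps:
$h{\left(c,P \right)} = \frac{7}{-4 + \left(1 + P\right)^{2}}$
$z = \frac{16}{5}$ ($z = \frac{6}{5} + \frac{6}{3} = 6 \cdot \frac{1}{5} + 6 \cdot \frac{1}{3} = \frac{6}{5} + 2 = \frac{16}{5} \approx 3.2$)
$M{\left(E,y \right)} = \frac{16}{5} + E + y$ ($M{\left(E,y \right)} = \left(E + y\right) + \frac{16}{5} = \frac{16}{5} + E + y$)
$\left(\left(M{\left(h{\left(0,3 \right)},-5 \right)} - 4\right) - -8\right) 2682 = \left(\left(\left(\frac{16}{5} + \frac{7}{-4 + \left(1 + 3\right)^{2}} - 5\right) - 4\right) - -8\right) 2682 = \left(\left(\left(\frac{16}{5} + \frac{7}{-4 + 4^{2}} - 5\right) - 4\right) + 8\right) 2682 = \left(\left(\left(\frac{16}{5} + \frac{7}{-4 + 16} - 5\right) - 4\right) + 8\right) 2682 = \left(\left(\left(\frac{16}{5} + \frac{7}{12} - 5\right) - 4\right) + 8\right) 2682 = \left(\left(- \frac{73}{60} - 4\right) + 8\right) 2682 = \left(- \frac{313}{60} + 8\right) 2682 = \frac{167}{60} \cdot 2682 = \frac{74649}{10}$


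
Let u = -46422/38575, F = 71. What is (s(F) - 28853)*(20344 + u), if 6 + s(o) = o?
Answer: -22590616605864/38575 ≈ -5.8563e+8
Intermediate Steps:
s(o) = -6 + o
u = -46422/38575 ≈ -1.2034
(s(F) - 28853)*(20344 + u) = ((-6 + 71) - 28853)*(20344 - 46422/38575) = (65 - 28853)*(784723378/38575) = -28788*784723378/38575 = -22590616605864/38575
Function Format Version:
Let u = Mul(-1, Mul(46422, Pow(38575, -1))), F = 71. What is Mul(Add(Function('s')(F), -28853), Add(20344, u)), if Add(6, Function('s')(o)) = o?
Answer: Rational(-22590616605864, 38575) ≈ -5.8563e+8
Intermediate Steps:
Function('s')(o) = Add(-6, o)
u = Rational(-46422, 38575) (u = Mul(-1, Mul(46422, Rational(1, 38575))) = Mul(-1, Rational(46422, 38575)) = Rational(-46422, 38575) ≈ -1.2034)
Mul(Add(Function('s')(F), -28853), Add(20344, u)) = Mul(Add(Add(-6, 71), -28853), Add(20344, Rational(-46422, 38575))) = Mul(Add(65, -28853), Rational(784723378, 38575)) = Mul(-28788, Rational(784723378, 38575)) = Rational(-22590616605864, 38575)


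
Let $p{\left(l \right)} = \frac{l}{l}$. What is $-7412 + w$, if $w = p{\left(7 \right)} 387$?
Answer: $-7025$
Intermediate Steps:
$p{\left(l \right)} = 1$
$w = 387$ ($w = 1 \cdot 387 = 387$)
$-7412 + w = -7412 + 387 = -7025$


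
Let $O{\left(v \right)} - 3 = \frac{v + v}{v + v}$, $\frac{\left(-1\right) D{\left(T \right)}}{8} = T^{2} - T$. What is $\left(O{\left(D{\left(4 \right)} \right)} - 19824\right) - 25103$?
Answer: $-44923$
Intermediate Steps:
$D{\left(T \right)} = - 8 T^{2} + 8 T$ ($D{\left(T \right)} = - 8 \left(T^{2} - T\right) = - 8 T^{2} + 8 T$)
$O{\left(v \right)} = 4$ ($O{\left(v \right)} = 3 + \frac{v + v}{v + v} = 3 + \frac{2 v}{2 v} = 3 + 2 v \frac{1}{2 v} = 3 + 1 = 4$)
$\left(O{\left(D{\left(4 \right)} \right)} - 19824\right) - 25103 = \left(4 - 19824\right) - 25103 = -19820 - 25103 = -44923$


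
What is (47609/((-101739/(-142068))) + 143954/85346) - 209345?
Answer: -206745904752812/1447169449 ≈ -1.4286e+5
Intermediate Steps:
(47609/((-101739/(-142068))) + 143954/85346) - 209345 = (47609/((-101739*(-1/142068))) + 143954*(1/85346)) - 209345 = (47609/(33913/47356) + 71977/42673) - 209345 = (47609*(47356/33913) + 71977/42673) - 209345 = (2254571804/33913 + 71977/42673) - 209345 = 96211783548093/1447169449 - 209345 = -206745904752812/1447169449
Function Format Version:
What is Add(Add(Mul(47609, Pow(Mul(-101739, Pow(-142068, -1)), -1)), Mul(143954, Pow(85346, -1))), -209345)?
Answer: Rational(-206745904752812, 1447169449) ≈ -1.4286e+5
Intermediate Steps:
Add(Add(Mul(47609, Pow(Mul(-101739, Pow(-142068, -1)), -1)), Mul(143954, Pow(85346, -1))), -209345) = Add(Add(Mul(47609, Pow(Mul(-101739, Rational(-1, 142068)), -1)), Mul(143954, Rational(1, 85346))), -209345) = Add(Add(Mul(47609, Pow(Rational(33913, 47356), -1)), Rational(71977, 42673)), -209345) = Add(Add(Mul(47609, Rational(47356, 33913)), Rational(71977, 42673)), -209345) = Add(Add(Rational(2254571804, 33913), Rational(71977, 42673)), -209345) = Add(Rational(96211783548093, 1447169449), -209345) = Rational(-206745904752812, 1447169449)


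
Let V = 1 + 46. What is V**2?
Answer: 2209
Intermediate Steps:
V = 47
V**2 = 47**2 = 2209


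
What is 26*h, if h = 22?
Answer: 572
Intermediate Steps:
26*h = 26*22 = 572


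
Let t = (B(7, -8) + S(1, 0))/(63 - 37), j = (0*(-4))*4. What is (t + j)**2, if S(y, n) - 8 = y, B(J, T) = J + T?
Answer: 16/169 ≈ 0.094675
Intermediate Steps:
S(y, n) = 8 + y
j = 0 (j = 0*4 = 0)
t = 4/13 (t = ((7 - 8) + (8 + 1))/(63 - 37) = (-1 + 9)/26 = 8*(1/26) = 4/13 ≈ 0.30769)
(t + j)**2 = (4/13 + 0)**2 = (4/13)**2 = 16/169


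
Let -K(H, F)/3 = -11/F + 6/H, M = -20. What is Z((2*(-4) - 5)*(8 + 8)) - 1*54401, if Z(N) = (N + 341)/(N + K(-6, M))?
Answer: -224841993/4133 ≈ -54402.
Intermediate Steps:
K(H, F) = -18/H + 33/F (K(H, F) = -3*(-11/F + 6/H) = -18/H + 33/F)
Z(N) = (341 + N)/(27/20 + N) (Z(N) = (N + 341)/(N + (-18/(-6) + 33/(-20))) = (341 + N)/(N + (-18*(-⅙) + 33*(-1/20))) = (341 + N)/(N + (3 - 33/20)) = (341 + N)/(N + 27/20) = (341 + N)/(27/20 + N))
Z((2*(-4) - 5)*(8 + 8)) - 1*54401 = 20*(341 + (2*(-4) - 5)*(8 + 8))/(27 + 20*((2*(-4) - 5)*(8 + 8))) - 1*54401 = 20*(341 + (-8 - 5)*16)/(27 + 20*((-8 - 5)*16)) - 54401 = 20*(341 - 13*16)/(27 + 20*(-13*16)) - 54401 = 20*(341 - 208)/(27 + 20*(-208)) - 54401 = 20*133/(27 - 4160) - 54401 = 20*133/(-4133) - 54401 = 20*(-1/4133)*133 - 54401 = -2660/4133 - 54401 = -224841993/4133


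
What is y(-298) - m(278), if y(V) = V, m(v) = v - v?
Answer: -298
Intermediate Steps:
m(v) = 0
y(-298) - m(278) = -298 - 1*0 = -298 + 0 = -298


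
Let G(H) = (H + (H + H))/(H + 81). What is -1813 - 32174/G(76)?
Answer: -2732341/114 ≈ -23968.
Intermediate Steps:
G(H) = 3*H/(81 + H) (G(H) = (H + 2*H)/(81 + H) = (3*H)/(81 + H) = 3*H/(81 + H))
-1813 - 32174/G(76) = -1813 - 32174/(3*76/(81 + 76)) = -1813 - 32174/(3*76/157) = -1813 - 32174/(3*76*(1/157)) = -1813 - 32174/228/157 = -1813 - 32174*157/228 = -1813 - 1*2525659/114 = -1813 - 2525659/114 = -2732341/114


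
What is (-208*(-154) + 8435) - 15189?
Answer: 25278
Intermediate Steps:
(-208*(-154) + 8435) - 15189 = (32032 + 8435) - 15189 = 40467 - 15189 = 25278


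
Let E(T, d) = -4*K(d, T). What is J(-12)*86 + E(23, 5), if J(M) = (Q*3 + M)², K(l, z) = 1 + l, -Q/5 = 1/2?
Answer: 65355/2 ≈ 32678.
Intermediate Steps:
Q = -5/2 ≈ -2.5000
E(T, d) = -4 - 4*d (E(T, d) = -4*(1 + d) = -4 - 4*d)
J(M) = (-15/2 + M)² (J(M) = (-5/2*3 + M)² = (-15/2 + M)²)
J(-12)*86 + E(23, 5) = ((-15 + 2*(-12))²/4)*86 + (-4 - 4*5) = ((-15 - 24)²/4)*86 + (-4 - 20) = ((¼)*(-39)²)*86 - 24 = ((¼)*1521)*86 - 24 = (1521/4)*86 - 24 = 65403/2 - 24 = 65355/2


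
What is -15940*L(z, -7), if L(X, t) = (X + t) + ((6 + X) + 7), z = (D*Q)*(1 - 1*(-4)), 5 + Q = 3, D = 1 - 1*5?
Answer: -1370840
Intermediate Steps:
D = -4 (D = 1 - 5 = -4)
Q = -2 (Q = -5 + 3 = -2)
z = 40 (z = (-4*(-2))*(1 - 1*(-4)) = 8*(1 + 4) = 8*5 = 40)
L(X, t) = 13 + t + 2*X (L(X, t) = (X + t) + (13 + X) = 13 + t + 2*X)
-15940*L(z, -7) = -15940*(13 - 7 + 2*40) = -15940*(13 - 7 + 80) = -15940*86 = -1370840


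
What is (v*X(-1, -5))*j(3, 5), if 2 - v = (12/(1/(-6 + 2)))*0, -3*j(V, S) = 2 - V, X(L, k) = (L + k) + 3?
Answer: -2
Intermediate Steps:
X(L, k) = 3 + L + k
j(V, S) = -⅔ + V/3 (j(V, S) = -(2 - V)/3 = -⅔ + V/3)
v = 2 (v = 2 - 12/(1/(-6 + 2))*0 = 2 - 12/(1/(-4))*0 = 2 - 12/(-¼)*0 = 2 - 12*(-4)*0 = 2 - (-48)*0 = 2 - 1*0 = 2 + 0 = 2)
(v*X(-1, -5))*j(3, 5) = (2*(3 - 1 - 5))*(-⅔ + (⅓)*3) = (2*(-3))*(-⅔ + 1) = -6*⅓ = -2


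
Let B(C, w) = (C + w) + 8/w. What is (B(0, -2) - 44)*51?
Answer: -2550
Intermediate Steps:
B(C, w) = C + w + 8/w
(B(0, -2) - 44)*51 = ((0 - 2 + 8/(-2)) - 44)*51 = ((0 - 2 + 8*(-½)) - 44)*51 = ((0 - 2 - 4) - 44)*51 = (-6 - 44)*51 = -50*51 = -2550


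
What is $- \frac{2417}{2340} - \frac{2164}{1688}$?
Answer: $- \frac{1142957}{493740} \approx -2.3149$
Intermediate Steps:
$- \frac{2417}{2340} - \frac{2164}{1688} = \left(-2417\right) \frac{1}{2340} - \frac{541}{422} = - \frac{2417}{2340} - \frac{541}{422} = - \frac{1142957}{493740}$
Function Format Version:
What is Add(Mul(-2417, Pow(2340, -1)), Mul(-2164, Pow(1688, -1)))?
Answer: Rational(-1142957, 493740) ≈ -2.3149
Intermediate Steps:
Add(Mul(-2417, Pow(2340, -1)), Mul(-2164, Pow(1688, -1))) = Add(Mul(-2417, Rational(1, 2340)), Mul(-2164, Rational(1, 1688))) = Add(Rational(-2417, 2340), Rational(-541, 422)) = Rational(-1142957, 493740)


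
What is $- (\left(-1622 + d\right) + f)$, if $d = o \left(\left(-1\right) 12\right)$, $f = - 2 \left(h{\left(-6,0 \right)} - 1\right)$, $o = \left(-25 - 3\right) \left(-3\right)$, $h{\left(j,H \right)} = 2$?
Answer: $2632$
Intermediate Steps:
$o = 84$ ($o = \left(-28\right) \left(-3\right) = 84$)
$f = -2$ ($f = - 2 \left(2 - 1\right) = \left(-2\right) 1 = -2$)
$d = -1008$ ($d = 84 \left(\left(-1\right) 12\right) = 84 \left(-12\right) = -1008$)
$- (\left(-1622 + d\right) + f) = - (\left(-1622 - 1008\right) - 2) = - (-2630 - 2) = \left(-1\right) \left(-2632\right) = 2632$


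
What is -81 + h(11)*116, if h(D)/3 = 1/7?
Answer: -219/7 ≈ -31.286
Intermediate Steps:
h(D) = 3/7
-81 + h(11)*116 = -81 + (3/7)*116 = -81 + 348/7 = -219/7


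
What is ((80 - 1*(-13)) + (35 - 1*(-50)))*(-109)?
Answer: -19402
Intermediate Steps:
((80 - 1*(-13)) + (35 - 1*(-50)))*(-109) = ((80 + 13) + (35 + 50))*(-109) = (93 + 85)*(-109) = 178*(-109) = -19402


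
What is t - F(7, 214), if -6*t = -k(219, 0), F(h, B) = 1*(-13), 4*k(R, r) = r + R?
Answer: 177/8 ≈ 22.125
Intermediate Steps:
k(R, r) = R/4 + r/4 (k(R, r) = (r + R)/4 = (R + r)/4 = R/4 + r/4)
F(h, B) = -13
t = 73/8 (t = -(-1)*((¼)*219 + (¼)*0)/6 = -(-1)*(219/4 + 0)/6 = -(-1)*219/(6*4) = -⅙*(-219/4) = 73/8 ≈ 9.1250)
t - F(7, 214) = 73/8 - 1*(-13) = 73/8 + 13 = 177/8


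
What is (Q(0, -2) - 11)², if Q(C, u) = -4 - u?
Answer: 169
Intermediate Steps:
(Q(0, -2) - 11)² = ((-4 - 1*(-2)) - 11)² = ((-4 + 2) - 11)² = (-2 - 11)² = (-13)² = 169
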